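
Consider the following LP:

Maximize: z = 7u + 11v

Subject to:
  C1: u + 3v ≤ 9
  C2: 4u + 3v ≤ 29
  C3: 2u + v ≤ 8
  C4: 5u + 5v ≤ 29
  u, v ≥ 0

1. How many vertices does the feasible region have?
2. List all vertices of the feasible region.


1. 4
2. (0, 0), (4, 0), (3, 2), (0, 3)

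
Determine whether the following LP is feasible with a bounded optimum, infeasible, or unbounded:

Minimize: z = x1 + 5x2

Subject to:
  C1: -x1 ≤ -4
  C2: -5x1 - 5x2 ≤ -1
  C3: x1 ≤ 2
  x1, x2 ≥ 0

Infeasible (no feasible solution exists)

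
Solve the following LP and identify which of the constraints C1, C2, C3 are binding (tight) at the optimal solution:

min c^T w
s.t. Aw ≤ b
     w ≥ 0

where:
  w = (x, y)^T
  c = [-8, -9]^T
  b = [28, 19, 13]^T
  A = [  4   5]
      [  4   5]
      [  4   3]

At x = 1, y = 3, compute slack b - a·x for each constraint:
  C1: 28 − 19 = 9  (slack)
  C2: 19 − 19 = 0  (binding)
  C3: 13 − 13 = 0  (binding)

Optimal: x = 1, y = 3
Binding: C2, C3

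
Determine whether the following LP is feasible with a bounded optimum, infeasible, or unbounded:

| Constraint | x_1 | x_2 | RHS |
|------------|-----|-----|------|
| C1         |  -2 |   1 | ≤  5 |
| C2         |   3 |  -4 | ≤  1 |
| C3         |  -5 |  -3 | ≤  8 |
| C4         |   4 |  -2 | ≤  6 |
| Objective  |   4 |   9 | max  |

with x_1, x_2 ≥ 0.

Unbounded (objective can increase without bound)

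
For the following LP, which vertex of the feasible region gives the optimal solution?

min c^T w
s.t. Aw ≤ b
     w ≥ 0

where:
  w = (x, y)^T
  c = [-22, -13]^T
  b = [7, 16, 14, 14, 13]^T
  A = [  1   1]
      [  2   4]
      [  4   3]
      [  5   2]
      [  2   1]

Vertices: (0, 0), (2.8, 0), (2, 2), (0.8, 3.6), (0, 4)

Evaluate the objective at each vertex of the feasible region:
  z(0, 0) = 0
  z(2.8, 0) = -61.6
  z(2, 2) = -70  ←
  z(0.8, 3.6) = -64.4
  z(0, 4) = -52
The minimum is at x = 2, y = 2.

(2, 2)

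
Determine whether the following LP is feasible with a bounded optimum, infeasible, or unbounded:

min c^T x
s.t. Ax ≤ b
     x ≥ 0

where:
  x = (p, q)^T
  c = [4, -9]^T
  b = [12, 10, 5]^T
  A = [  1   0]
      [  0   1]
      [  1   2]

Feasible with a bounded optimal solution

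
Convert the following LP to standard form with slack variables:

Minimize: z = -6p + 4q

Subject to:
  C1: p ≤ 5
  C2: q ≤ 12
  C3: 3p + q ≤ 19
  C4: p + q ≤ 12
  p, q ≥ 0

min z = -6p + 4q

s.t.
  p + s1 = 5
  q + s2 = 12
  3p + q + s3 = 19
  p + q + s4 = 12
  p, q, s1, s2, s3, s4 ≥ 0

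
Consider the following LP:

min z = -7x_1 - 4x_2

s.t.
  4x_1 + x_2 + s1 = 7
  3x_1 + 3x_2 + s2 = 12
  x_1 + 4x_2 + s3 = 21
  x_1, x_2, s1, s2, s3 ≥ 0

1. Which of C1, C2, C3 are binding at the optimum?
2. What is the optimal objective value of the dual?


1. C1, C2
2. -19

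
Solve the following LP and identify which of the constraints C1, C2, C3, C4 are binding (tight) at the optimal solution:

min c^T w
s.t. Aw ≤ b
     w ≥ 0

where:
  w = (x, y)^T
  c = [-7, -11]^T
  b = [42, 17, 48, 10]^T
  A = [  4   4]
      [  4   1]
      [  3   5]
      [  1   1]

At x = 1, y = 9, compute slack b - a·x for each constraint:
  C1: 42 − 40 = 2  (slack)
  C2: 17 − 13 = 4  (slack)
  C3: 48 − 48 = 0  (binding)
  C4: 10 − 10 = 0  (binding)

Optimal: x = 1, y = 9
Binding: C3, C4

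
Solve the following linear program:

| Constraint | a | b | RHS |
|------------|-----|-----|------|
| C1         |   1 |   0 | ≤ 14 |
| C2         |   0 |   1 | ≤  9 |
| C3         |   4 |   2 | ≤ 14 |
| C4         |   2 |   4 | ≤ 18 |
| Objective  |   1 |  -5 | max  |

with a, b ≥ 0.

Evaluate the objective at each vertex of the feasible region:
  z(0, 0) = 0
  z(3.5, 0) = 3.5  ←
  z(1.667, 3.667) = -16.67
  z(0, 4.5) = -22.5
The maximum is at a = 3.5, b = 0.

a = 3.5, b = 0, z = 3.5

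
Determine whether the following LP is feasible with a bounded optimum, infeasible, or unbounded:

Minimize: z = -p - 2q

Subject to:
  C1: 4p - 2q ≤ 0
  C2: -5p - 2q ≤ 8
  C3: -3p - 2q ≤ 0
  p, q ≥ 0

Unbounded (objective can decrease without bound)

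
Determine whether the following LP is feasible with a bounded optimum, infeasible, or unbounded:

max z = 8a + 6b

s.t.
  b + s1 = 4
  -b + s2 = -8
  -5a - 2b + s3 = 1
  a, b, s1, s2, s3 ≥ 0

Infeasible (no feasible solution exists)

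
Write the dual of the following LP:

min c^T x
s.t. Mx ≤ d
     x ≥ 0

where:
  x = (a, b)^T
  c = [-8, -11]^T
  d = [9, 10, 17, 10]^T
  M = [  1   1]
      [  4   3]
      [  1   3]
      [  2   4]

Primal min cᵀx s.t. Ax ≤ b, x ≥ 0  →  Dual max −bᵀy s.t. Aᵀy ≥ −c, y ≥ 0.

Maximize: z = -9y1 - 10y2 - 17y3 - 10y4

Subject to:
  y1 + 4y2 + y3 + 2y4 ≥ 8
  y1 + 3y2 + 3y3 + 4y4 ≥ 11
  y1, y2, y3, y4 ≥ 0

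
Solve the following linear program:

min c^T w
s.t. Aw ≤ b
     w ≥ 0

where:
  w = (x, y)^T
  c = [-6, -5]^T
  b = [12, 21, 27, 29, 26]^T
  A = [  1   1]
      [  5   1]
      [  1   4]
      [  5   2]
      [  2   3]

Evaluate the objective at each vertex of the feasible region:
  z(0, 0) = 0
  z(4.2, 0) = -25.2
  z(3, 6) = -48  ←
  z(0, 6.75) = -33.75
The minimum is at x = 3, y = 6.

x = 3, y = 6, z = -48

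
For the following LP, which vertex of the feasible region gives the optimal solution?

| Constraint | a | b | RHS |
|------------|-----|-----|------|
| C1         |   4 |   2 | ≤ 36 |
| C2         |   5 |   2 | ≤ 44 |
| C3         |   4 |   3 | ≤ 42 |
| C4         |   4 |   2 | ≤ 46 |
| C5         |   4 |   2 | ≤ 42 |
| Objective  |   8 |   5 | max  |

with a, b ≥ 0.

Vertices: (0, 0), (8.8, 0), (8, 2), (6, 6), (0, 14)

Evaluate the objective at each vertex of the feasible region:
  z(0, 0) = 0
  z(8.8, 0) = 70.4
  z(8, 2) = 74
  z(6, 6) = 78  ←
  z(0, 14) = 70
The maximum is at a = 6, b = 6.

(6, 6)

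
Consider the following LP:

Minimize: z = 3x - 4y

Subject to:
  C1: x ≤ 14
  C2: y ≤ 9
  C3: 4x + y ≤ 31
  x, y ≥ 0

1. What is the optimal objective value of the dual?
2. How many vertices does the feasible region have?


1. -36
2. 4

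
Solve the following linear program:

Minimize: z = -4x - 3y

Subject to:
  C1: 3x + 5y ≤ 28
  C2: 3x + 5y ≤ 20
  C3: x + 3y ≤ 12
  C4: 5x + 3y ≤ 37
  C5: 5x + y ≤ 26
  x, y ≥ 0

Evaluate the objective at each vertex of the feasible region:
  z(0, 0) = 0
  z(5.2, 0) = -20.8
  z(5, 1) = -23  ←
  z(0, 4) = -12
The minimum is at x = 5, y = 1.

x = 5, y = 1, z = -23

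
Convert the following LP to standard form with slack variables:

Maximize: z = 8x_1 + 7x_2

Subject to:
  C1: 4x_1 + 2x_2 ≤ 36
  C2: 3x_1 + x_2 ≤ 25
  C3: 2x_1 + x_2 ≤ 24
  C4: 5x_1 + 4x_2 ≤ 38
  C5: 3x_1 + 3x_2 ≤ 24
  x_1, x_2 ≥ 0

max z = 8x_1 + 7x_2

s.t.
  4x_1 + 2x_2 + s1 = 36
  3x_1 + x_2 + s2 = 25
  2x_1 + x_2 + s3 = 24
  5x_1 + 4x_2 + s4 = 38
  3x_1 + 3x_2 + s5 = 24
  x_1, x_2, s1, s2, s3, s4, s5 ≥ 0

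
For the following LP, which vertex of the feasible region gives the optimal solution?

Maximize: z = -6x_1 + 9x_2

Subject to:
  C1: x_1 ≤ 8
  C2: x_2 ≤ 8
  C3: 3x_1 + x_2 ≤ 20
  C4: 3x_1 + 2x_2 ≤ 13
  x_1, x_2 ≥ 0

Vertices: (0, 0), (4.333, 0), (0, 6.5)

Evaluate the objective at each vertex of the feasible region:
  z(0, 0) = 0
  z(4.333, 0) = -26
  z(0, 6.5) = 58.5  ←
The maximum is at x_1 = 0, x_2 = 6.5.

(0, 6.5)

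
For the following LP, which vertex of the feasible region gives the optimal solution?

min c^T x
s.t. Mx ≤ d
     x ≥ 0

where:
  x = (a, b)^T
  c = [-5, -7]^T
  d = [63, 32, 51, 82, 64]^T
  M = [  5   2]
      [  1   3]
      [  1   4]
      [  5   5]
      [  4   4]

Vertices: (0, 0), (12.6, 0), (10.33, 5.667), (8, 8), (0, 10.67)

Evaluate the objective at each vertex of the feasible region:
  z(0, 0) = 0
  z(12.6, 0) = -63
  z(10.33, 5.667) = -91.33
  z(8, 8) = -96  ←
  z(0, 10.67) = -74.67
The minimum is at a = 8, b = 8.

(8, 8)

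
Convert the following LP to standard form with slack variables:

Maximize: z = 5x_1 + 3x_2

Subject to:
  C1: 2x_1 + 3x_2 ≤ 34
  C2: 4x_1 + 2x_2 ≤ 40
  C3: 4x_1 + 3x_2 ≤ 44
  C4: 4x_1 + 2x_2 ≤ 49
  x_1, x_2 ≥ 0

max z = 5x_1 + 3x_2

s.t.
  2x_1 + 3x_2 + s1 = 34
  4x_1 + 2x_2 + s2 = 40
  4x_1 + 3x_2 + s3 = 44
  4x_1 + 2x_2 + s4 = 49
  x_1, x_2, s1, s2, s3, s4 ≥ 0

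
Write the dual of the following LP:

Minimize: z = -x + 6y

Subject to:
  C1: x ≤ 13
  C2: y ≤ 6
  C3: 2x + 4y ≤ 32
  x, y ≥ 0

Primal min cᵀx s.t. Ax ≤ b, x ≥ 0  →  Dual max −bᵀy s.t. Aᵀy ≥ −c, y ≥ 0.

Maximize: z = -13y1 - 6y2 - 32y3

Subject to:
  y1 + 2y3 ≥ 1
  y2 + 4y3 ≥ -6
  y1, y2, y3 ≥ 0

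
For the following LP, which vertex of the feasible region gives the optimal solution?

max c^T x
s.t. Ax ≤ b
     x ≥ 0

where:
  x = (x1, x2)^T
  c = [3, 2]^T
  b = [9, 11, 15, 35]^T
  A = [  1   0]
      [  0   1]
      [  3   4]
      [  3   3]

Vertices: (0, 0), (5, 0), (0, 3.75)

Evaluate the objective at each vertex of the feasible region:
  z(0, 0) = 0
  z(5, 0) = 15  ←
  z(0, 3.75) = 7.5
The maximum is at x1 = 5, x2 = 0.

(5, 0)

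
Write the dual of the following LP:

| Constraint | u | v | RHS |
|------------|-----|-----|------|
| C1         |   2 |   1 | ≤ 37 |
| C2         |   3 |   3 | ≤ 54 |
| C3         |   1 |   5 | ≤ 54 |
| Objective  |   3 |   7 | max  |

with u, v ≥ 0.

Primal max cᵀx s.t. Ax ≤ b, x ≥ 0  →  Dual min bᵀy s.t. Aᵀy ≥ c, y ≥ 0.

Minimize: z = 37y1 + 54y2 + 54y3

Subject to:
  2y1 + 3y2 + y3 ≥ 3
  y1 + 3y2 + 5y3 ≥ 7
  y1, y2, y3 ≥ 0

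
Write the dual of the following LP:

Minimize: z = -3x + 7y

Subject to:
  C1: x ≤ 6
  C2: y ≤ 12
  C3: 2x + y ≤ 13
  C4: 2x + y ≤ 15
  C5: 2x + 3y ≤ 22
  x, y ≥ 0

Primal min cᵀx s.t. Ax ≤ b, x ≥ 0  →  Dual max −bᵀy s.t. Aᵀy ≥ −c, y ≥ 0.

Maximize: z = -6y1 - 12y2 - 13y3 - 15y4 - 22y5

Subject to:
  y1 + 2y3 + 2y4 + 2y5 ≥ 3
  y2 + y3 + y4 + 3y5 ≥ -7
  y1, y2, y3, y4, y5 ≥ 0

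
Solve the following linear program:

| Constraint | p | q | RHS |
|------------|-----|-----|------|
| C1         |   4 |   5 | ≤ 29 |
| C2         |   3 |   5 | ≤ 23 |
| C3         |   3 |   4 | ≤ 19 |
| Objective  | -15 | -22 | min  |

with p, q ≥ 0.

Evaluate the objective at each vertex of the feasible region:
  z(0, 0) = 0
  z(6.333, 0) = -95
  z(1, 4) = -103  ←
  z(0, 4.6) = -101.2
The minimum is at p = 1, q = 4.

p = 1, q = 4, z = -103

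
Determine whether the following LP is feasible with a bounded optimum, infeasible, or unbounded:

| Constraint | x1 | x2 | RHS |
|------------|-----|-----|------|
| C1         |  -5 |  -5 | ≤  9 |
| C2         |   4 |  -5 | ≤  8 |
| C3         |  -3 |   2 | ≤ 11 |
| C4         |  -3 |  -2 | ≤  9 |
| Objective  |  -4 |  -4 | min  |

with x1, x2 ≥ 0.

Unbounded (objective can decrease without bound)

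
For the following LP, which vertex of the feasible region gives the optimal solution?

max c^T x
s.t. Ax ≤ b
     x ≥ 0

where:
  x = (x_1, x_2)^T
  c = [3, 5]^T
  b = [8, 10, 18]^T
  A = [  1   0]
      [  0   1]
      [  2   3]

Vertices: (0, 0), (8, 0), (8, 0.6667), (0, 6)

Evaluate the objective at each vertex of the feasible region:
  z(0, 0) = 0
  z(8, 0) = 24
  z(8, 0.6667) = 27.33
  z(0, 6) = 30  ←
The maximum is at x_1 = 0, x_2 = 6.

(0, 6)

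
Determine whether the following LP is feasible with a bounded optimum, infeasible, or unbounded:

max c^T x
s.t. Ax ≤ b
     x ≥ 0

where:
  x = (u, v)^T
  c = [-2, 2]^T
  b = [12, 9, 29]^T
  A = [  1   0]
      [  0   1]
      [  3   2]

Feasible with a bounded optimal solution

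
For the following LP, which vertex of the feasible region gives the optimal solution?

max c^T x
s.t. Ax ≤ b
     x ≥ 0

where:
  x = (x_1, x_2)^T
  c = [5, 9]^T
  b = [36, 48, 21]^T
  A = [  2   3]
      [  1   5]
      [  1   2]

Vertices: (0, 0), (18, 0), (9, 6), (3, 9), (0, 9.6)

Evaluate the objective at each vertex of the feasible region:
  z(0, 0) = 0
  z(18, 0) = 90
  z(9, 6) = 99  ←
  z(3, 9) = 96
  z(0, 9.6) = 86.4
The maximum is at x_1 = 9, x_2 = 6.

(9, 6)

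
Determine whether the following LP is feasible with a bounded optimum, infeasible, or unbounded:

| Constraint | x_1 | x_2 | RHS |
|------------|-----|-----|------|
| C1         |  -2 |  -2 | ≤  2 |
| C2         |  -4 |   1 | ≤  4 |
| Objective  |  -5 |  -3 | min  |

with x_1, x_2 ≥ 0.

Unbounded (objective can decrease without bound)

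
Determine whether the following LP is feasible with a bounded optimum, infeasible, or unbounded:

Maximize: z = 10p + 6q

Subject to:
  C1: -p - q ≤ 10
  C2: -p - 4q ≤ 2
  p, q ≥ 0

Unbounded (objective can increase without bound)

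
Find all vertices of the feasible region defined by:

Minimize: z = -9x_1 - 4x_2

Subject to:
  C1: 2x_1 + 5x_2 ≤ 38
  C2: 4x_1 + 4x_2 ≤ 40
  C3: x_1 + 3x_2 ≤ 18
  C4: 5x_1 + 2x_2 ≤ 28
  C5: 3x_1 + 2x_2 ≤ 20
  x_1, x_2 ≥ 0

(0, 0), (5.6, 0), (4, 4), (3.429, 4.857), (0, 6)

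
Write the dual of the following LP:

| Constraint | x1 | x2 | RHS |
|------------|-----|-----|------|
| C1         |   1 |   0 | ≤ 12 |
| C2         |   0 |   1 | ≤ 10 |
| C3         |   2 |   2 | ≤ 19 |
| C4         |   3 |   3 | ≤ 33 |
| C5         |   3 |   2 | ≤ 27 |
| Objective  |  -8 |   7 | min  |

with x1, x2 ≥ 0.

Primal min cᵀx s.t. Ax ≤ b, x ≥ 0  →  Dual max −bᵀy s.t. Aᵀy ≥ −c, y ≥ 0.

Maximize: z = -12y1 - 10y2 - 19y3 - 33y4 - 27y5

Subject to:
  y1 + 2y3 + 3y4 + 3y5 ≥ 8
  y2 + 2y3 + 3y4 + 2y5 ≥ -7
  y1, y2, y3, y4, y5 ≥ 0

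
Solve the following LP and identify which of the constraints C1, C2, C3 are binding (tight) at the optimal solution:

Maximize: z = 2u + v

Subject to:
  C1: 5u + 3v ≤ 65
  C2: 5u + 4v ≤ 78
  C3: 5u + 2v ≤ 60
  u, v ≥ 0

At u = 10, v = 5, compute slack b - a·x for each constraint:
  C1: 65 − 65 = 0  (binding)
  C2: 78 − 70 = 8  (slack)
  C3: 60 − 60 = 0  (binding)

Optimal: u = 10, v = 5
Binding: C1, C3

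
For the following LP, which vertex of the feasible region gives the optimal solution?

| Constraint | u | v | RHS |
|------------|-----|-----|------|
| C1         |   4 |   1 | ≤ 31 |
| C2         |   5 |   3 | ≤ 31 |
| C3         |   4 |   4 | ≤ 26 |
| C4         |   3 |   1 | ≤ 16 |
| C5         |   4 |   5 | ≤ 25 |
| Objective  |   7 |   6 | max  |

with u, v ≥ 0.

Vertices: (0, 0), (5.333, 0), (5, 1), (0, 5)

Evaluate the objective at each vertex of the feasible region:
  z(0, 0) = 0
  z(5.333, 0) = 37.33
  z(5, 1) = 41  ←
  z(0, 5) = 30
The maximum is at u = 5, v = 1.

(5, 1)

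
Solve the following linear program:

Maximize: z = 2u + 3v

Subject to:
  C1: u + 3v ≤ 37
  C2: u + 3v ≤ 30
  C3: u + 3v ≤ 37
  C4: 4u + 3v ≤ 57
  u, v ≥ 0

Evaluate the objective at each vertex of the feasible region:
  z(0, 0) = 0
  z(14.25, 0) = 28.5
  z(9, 7) = 39  ←
  z(0, 10) = 30
The maximum is at u = 9, v = 7.

u = 9, v = 7, z = 39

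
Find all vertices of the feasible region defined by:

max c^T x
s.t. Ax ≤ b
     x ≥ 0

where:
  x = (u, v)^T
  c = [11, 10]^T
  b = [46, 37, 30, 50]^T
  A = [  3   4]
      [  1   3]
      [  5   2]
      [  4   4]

(0, 0), (6, 0), (2, 10), (0, 11.5)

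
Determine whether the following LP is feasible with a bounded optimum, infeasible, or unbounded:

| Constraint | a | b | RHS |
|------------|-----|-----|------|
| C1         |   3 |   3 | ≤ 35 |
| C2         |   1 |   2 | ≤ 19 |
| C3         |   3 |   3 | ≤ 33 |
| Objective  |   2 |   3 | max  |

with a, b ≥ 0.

Feasible with a bounded optimal solution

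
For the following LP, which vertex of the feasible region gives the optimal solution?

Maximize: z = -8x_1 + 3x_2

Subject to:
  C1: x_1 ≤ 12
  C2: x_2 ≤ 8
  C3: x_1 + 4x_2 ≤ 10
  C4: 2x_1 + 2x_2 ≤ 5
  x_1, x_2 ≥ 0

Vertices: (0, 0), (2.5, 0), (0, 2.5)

Evaluate the objective at each vertex of the feasible region:
  z(0, 0) = 0
  z(2.5, 0) = -20
  z(0, 2.5) = 7.5  ←
The maximum is at x_1 = 0, x_2 = 2.5.

(0, 2.5)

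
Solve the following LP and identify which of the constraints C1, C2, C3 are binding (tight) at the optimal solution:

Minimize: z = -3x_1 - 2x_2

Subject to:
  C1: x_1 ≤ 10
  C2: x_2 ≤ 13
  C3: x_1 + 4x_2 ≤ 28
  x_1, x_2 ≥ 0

At x_1 = 10, x_2 = 4.5, compute slack b - a·x for each constraint:
  C1: 10 − 10 = 0  (binding)
  C2: 13 − 4.5 = 8.5  (slack)
  C3: 28 − 28 = 0  (binding)

Optimal: x_1 = 10, x_2 = 4.5
Binding: C1, C3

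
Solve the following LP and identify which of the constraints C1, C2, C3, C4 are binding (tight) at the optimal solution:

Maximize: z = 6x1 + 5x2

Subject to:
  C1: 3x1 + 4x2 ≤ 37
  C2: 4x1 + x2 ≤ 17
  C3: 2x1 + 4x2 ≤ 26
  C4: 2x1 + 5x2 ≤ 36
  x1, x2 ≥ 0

At x1 = 3, x2 = 5, compute slack b - a·x for each constraint:
  C1: 37 − 29 = 8  (slack)
  C2: 17 − 17 = 0  (binding)
  C3: 26 − 26 = 0  (binding)
  C4: 36 − 31 = 5  (slack)

Optimal: x1 = 3, x2 = 5
Binding: C2, C3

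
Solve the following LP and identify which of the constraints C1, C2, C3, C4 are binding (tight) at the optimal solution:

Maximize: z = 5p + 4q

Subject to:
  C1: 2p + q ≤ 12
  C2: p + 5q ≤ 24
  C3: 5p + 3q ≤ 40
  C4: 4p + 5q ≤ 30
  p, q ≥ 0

At p = 5, q = 2, compute slack b - a·x for each constraint:
  C1: 12 − 12 = 0  (binding)
  C2: 24 − 15 = 9  (slack)
  C3: 40 − 31 = 9  (slack)
  C4: 30 − 30 = 0  (binding)

Optimal: p = 5, q = 2
Binding: C1, C4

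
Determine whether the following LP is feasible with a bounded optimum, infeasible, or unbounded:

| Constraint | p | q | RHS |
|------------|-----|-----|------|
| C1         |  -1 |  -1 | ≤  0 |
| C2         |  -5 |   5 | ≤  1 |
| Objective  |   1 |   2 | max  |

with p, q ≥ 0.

Unbounded (objective can increase without bound)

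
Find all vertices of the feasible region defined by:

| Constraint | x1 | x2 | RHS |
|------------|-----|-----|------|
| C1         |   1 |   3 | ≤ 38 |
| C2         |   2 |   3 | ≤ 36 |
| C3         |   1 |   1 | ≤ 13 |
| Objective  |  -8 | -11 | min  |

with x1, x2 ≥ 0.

(0, 0), (13, 0), (3, 10), (0, 12)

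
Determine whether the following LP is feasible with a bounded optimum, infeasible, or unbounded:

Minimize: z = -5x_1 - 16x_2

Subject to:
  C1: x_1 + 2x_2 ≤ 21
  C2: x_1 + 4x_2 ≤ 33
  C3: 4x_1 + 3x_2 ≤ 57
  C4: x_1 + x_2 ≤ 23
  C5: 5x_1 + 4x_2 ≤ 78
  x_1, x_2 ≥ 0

Feasible with a bounded optimal solution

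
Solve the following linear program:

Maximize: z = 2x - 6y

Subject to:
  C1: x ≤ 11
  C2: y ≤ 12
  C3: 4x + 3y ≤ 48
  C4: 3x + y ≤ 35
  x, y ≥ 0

Evaluate the objective at each vertex of the feasible region:
  z(0, 0) = 0
  z(11, 0) = 22  ←
  z(11, 1.333) = 14
  z(3, 12) = -66
  z(0, 12) = -72
The maximum is at x = 11, y = 0.

x = 11, y = 0, z = 22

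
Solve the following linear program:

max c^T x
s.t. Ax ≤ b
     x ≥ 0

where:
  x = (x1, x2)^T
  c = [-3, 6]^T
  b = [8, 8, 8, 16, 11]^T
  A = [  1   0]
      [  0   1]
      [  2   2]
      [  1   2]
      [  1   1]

Evaluate the objective at each vertex of the feasible region:
  z(0, 0) = 0
  z(4, 0) = -12
  z(0, 4) = 24  ←
The maximum is at x1 = 0, x2 = 4.

x1 = 0, x2 = 4, z = 24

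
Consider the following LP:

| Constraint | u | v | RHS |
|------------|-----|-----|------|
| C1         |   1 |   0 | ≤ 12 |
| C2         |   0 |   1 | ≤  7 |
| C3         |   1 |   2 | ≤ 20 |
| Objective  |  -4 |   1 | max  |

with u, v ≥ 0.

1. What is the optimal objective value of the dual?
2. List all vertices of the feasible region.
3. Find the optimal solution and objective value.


1. 7
2. (0, 0), (12, 0), (12, 4), (6, 7), (0, 7)
3. u = 0, v = 7, z = 7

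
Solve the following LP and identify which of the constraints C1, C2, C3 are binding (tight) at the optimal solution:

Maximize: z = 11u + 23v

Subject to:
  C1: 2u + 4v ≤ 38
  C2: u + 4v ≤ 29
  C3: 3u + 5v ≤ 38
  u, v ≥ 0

At u = 1, v = 7, compute slack b - a·x for each constraint:
  C1: 38 − 30 = 8  (slack)
  C2: 29 − 29 = 0  (binding)
  C3: 38 − 38 = 0  (binding)

Optimal: u = 1, v = 7
Binding: C2, C3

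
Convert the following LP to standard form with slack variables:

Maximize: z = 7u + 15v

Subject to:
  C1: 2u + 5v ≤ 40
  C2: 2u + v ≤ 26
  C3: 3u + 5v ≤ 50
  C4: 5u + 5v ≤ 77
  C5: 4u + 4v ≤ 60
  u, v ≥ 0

max z = 7u + 15v

s.t.
  2u + 5v + s1 = 40
  2u + v + s2 = 26
  3u + 5v + s3 = 50
  5u + 5v + s4 = 77
  4u + 4v + s5 = 60
  u, v, s1, s2, s3, s4, s5 ≥ 0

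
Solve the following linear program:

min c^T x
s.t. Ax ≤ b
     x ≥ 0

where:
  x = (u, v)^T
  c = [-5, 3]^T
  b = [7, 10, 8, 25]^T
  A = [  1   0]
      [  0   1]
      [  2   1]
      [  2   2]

Evaluate the objective at each vertex of the feasible region:
  z(0, 0) = 0
  z(4, 0) = -20  ←
  z(0, 8) = 24
The minimum is at u = 4, v = 0.

u = 4, v = 0, z = -20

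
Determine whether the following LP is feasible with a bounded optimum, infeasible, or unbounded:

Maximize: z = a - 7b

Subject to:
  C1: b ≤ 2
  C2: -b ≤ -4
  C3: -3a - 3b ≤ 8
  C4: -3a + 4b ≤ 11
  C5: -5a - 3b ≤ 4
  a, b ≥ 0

Infeasible (no feasible solution exists)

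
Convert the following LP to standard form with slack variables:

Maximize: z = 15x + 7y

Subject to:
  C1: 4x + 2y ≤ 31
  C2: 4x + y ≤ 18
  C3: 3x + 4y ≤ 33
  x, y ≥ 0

max z = 15x + 7y

s.t.
  4x + 2y + s1 = 31
  4x + y + s2 = 18
  3x + 4y + s3 = 33
  x, y, s1, s2, s3 ≥ 0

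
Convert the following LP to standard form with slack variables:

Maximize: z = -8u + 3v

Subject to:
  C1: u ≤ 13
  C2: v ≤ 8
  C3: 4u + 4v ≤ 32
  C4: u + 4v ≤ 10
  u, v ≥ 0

max z = -8u + 3v

s.t.
  u + s1 = 13
  v + s2 = 8
  4u + 4v + s3 = 32
  u + 4v + s4 = 10
  u, v, s1, s2, s3, s4 ≥ 0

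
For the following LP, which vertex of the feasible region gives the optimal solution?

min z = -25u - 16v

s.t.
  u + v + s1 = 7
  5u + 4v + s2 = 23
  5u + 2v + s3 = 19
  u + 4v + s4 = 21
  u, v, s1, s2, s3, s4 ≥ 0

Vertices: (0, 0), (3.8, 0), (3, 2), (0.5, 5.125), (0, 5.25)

Evaluate the objective at each vertex of the feasible region:
  z(0, 0) = 0
  z(3.8, 0) = -95
  z(3, 2) = -107  ←
  z(0.5, 5.125) = -94.5
  z(0, 5.25) = -84
The minimum is at u = 3, v = 2.

(3, 2)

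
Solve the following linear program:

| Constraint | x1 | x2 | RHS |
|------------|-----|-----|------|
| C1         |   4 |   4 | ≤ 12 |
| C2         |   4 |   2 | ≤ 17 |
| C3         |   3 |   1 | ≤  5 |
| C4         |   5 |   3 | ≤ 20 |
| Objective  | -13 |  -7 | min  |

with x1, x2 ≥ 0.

Evaluate the objective at each vertex of the feasible region:
  z(0, 0) = 0
  z(1.667, 0) = -21.67
  z(1, 2) = -27  ←
  z(0, 3) = -21
The minimum is at x1 = 1, x2 = 2.

x1 = 1, x2 = 2, z = -27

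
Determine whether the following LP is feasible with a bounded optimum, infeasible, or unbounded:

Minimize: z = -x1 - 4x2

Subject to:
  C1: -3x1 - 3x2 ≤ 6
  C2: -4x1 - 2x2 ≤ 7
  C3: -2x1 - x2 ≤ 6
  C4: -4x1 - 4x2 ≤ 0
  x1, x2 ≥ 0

Unbounded (objective can decrease without bound)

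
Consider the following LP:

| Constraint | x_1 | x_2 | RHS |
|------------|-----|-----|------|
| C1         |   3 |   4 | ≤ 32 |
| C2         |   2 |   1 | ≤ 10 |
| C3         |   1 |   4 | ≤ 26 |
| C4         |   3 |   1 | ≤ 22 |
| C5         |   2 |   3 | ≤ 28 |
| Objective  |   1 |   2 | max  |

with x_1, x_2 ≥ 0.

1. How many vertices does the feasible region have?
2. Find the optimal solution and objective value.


1. 4
2. x_1 = 2, x_2 = 6, z = 14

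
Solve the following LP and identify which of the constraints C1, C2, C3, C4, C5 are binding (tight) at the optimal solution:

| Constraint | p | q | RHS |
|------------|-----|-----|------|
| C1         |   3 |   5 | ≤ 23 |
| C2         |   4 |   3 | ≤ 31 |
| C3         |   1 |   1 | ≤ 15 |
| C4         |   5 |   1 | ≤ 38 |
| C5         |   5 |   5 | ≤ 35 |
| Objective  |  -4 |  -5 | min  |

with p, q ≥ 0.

At p = 6, q = 1, compute slack b - a·x for each constraint:
  C1: 23 − 23 = 0  (binding)
  C2: 31 − 27 = 4  (slack)
  C3: 15 − 7 = 8  (slack)
  C4: 38 − 31 = 7  (slack)
  C5: 35 − 35 = 0  (binding)

Optimal: p = 6, q = 1
Binding: C1, C5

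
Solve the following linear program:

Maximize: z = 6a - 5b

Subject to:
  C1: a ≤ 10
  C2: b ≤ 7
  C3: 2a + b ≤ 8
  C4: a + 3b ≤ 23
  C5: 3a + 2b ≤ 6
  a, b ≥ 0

Evaluate the objective at each vertex of the feasible region:
  z(0, 0) = 0
  z(2, 0) = 12  ←
  z(0, 3) = -15
The maximum is at a = 2, b = 0.

a = 2, b = 0, z = 12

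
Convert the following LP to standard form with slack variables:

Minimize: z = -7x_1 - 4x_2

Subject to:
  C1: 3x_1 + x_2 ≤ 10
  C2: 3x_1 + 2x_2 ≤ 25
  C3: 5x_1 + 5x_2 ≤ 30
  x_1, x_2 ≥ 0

min z = -7x_1 - 4x_2

s.t.
  3x_1 + x_2 + s1 = 10
  3x_1 + 2x_2 + s2 = 25
  5x_1 + 5x_2 + s3 = 30
  x_1, x_2, s1, s2, s3 ≥ 0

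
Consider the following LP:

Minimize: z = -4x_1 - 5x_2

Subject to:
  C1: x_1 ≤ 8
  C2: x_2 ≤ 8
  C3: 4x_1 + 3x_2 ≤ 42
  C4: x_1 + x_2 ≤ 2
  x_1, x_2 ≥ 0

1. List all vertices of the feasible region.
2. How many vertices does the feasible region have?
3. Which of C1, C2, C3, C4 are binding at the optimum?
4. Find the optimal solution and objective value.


1. (0, 0), (2, 0), (0, 2)
2. 3
3. C4
4. x_1 = 0, x_2 = 2, z = -10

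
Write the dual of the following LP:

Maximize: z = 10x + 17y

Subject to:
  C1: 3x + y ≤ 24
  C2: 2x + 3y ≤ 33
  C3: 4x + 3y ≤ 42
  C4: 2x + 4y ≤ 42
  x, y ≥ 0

Primal max cᵀx s.t. Ax ≤ b, x ≥ 0  →  Dual min bᵀy s.t. Aᵀy ≥ c, y ≥ 0.

Minimize: z = 24y1 + 33y2 + 42y3 + 42y4

Subject to:
  3y1 + 2y2 + 4y3 + 2y4 ≥ 10
  y1 + 3y2 + 3y3 + 4y4 ≥ 17
  y1, y2, y3, y4 ≥ 0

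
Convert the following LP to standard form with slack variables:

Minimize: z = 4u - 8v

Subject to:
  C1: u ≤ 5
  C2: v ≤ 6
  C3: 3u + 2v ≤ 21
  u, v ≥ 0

min z = 4u - 8v

s.t.
  u + s1 = 5
  v + s2 = 6
  3u + 2v + s3 = 21
  u, v, s1, s2, s3 ≥ 0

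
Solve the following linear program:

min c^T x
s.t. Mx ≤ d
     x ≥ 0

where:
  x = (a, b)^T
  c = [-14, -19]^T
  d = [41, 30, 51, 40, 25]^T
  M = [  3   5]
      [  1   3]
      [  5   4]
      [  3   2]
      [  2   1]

Evaluate the objective at each vertex of the feasible region:
  z(0, 0) = 0
  z(10.2, 0) = -142.8
  z(7, 4) = -174  ←
  z(0, 8.2) = -155.8
The minimum is at a = 7, b = 4.

a = 7, b = 4, z = -174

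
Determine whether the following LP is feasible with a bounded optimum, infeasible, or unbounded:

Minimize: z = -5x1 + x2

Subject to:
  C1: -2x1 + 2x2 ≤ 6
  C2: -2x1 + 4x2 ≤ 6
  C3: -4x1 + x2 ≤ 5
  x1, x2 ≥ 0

Unbounded (objective can decrease without bound)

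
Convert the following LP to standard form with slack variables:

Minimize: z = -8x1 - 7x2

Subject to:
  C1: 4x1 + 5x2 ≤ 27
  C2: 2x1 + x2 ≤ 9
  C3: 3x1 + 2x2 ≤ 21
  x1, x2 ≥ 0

min z = -8x1 - 7x2

s.t.
  4x1 + 5x2 + s1 = 27
  2x1 + x2 + s2 = 9
  3x1 + 2x2 + s3 = 21
  x1, x2, s1, s2, s3 ≥ 0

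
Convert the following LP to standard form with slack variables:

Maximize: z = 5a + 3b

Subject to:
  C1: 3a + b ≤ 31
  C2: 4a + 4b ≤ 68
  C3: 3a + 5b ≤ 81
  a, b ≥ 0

max z = 5a + 3b

s.t.
  3a + b + s1 = 31
  4a + 4b + s2 = 68
  3a + 5b + s3 = 81
  a, b, s1, s2, s3 ≥ 0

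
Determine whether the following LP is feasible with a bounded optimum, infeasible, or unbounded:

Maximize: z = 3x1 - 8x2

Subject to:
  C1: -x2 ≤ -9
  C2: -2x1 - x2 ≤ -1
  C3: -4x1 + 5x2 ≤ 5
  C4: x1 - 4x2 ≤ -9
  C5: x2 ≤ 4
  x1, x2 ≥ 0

Infeasible (no feasible solution exists)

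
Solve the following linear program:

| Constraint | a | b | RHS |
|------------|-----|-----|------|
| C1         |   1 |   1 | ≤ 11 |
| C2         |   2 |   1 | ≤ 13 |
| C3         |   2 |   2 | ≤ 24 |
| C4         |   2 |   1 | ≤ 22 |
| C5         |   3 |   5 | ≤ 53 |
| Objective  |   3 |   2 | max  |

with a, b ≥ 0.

Evaluate the objective at each vertex of the feasible region:
  z(0, 0) = 0
  z(6.5, 0) = 19.5
  z(2, 9) = 24  ←
  z(1, 10) = 23
  z(0, 10.6) = 21.2
The maximum is at a = 2, b = 9.

a = 2, b = 9, z = 24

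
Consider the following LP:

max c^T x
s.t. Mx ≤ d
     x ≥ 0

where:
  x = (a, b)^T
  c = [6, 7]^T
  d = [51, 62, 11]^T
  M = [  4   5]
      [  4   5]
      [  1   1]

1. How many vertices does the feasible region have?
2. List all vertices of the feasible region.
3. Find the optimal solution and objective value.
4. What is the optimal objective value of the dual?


1. 4
2. (0, 0), (11, 0), (4, 7), (0, 10.2)
3. a = 4, b = 7, z = 73
4. 73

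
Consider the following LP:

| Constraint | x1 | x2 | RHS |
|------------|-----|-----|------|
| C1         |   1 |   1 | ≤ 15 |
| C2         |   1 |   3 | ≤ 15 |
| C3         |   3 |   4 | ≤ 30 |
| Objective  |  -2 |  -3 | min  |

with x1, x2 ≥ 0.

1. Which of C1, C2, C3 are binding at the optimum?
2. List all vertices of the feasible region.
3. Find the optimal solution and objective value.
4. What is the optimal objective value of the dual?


1. C2, C3
2. (0, 0), (10, 0), (6, 3), (0, 5)
3. x1 = 6, x2 = 3, z = -21
4. -21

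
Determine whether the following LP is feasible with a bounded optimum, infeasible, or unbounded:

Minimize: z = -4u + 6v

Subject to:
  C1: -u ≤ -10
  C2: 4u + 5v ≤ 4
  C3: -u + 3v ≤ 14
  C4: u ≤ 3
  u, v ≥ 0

Infeasible (no feasible solution exists)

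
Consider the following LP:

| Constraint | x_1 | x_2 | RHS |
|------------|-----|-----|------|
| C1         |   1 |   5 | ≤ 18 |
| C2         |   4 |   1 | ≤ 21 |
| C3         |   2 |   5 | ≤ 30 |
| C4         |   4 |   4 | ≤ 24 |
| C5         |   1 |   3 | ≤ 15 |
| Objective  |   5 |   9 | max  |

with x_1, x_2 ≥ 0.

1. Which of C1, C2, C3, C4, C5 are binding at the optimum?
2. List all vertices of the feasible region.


1. C1, C4
2. (0, 0), (5.25, 0), (5, 1), (3, 3), (0, 3.6)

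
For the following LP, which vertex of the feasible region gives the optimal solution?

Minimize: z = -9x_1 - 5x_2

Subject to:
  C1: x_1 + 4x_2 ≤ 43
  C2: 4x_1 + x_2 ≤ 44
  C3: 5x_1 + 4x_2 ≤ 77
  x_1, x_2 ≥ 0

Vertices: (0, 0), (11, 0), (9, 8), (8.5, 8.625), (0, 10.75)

Evaluate the objective at each vertex of the feasible region:
  z(0, 0) = 0
  z(11, 0) = -99
  z(9, 8) = -121  ←
  z(8.5, 8.625) = -119.6
  z(0, 10.75) = -53.75
The minimum is at x_1 = 9, x_2 = 8.

(9, 8)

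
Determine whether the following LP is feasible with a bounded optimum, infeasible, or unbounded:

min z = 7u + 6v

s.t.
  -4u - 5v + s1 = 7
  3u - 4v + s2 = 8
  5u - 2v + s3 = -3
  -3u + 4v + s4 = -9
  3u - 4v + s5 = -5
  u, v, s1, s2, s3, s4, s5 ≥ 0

Infeasible (no feasible solution exists)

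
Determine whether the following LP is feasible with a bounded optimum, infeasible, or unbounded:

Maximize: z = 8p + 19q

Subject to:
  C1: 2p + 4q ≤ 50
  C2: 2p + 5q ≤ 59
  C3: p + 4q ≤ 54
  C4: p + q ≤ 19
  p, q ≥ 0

Feasible with a bounded optimal solution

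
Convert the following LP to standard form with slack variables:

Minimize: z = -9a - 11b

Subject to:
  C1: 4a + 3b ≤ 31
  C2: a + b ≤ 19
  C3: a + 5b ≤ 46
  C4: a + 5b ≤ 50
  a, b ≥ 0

min z = -9a - 11b

s.t.
  4a + 3b + s1 = 31
  a + b + s2 = 19
  a + 5b + s3 = 46
  a + 5b + s4 = 50
  a, b, s1, s2, s3, s4 ≥ 0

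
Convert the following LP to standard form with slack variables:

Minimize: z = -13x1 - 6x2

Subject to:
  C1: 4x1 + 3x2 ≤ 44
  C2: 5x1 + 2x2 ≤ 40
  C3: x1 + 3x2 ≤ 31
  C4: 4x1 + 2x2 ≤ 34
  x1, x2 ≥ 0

min z = -13x1 - 6x2

s.t.
  4x1 + 3x2 + s1 = 44
  5x1 + 2x2 + s2 = 40
  x1 + 3x2 + s3 = 31
  4x1 + 2x2 + s4 = 34
  x1, x2, s1, s2, s3, s4 ≥ 0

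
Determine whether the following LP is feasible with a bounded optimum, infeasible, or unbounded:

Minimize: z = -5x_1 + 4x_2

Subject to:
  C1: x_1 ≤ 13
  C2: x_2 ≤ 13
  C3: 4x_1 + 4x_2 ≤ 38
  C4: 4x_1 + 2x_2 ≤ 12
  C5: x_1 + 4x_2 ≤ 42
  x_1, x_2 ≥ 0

Feasible with a bounded optimal solution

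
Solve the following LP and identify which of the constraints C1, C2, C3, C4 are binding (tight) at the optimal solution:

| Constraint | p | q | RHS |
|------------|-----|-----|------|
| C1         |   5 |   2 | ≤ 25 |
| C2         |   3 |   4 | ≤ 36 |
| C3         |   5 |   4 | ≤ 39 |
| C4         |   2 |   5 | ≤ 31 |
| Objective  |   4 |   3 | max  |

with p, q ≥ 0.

At p = 3, q = 5, compute slack b - a·x for each constraint:
  C1: 25 − 25 = 0  (binding)
  C2: 36 − 29 = 7  (slack)
  C3: 39 − 35 = 4  (slack)
  C4: 31 − 31 = 0  (binding)

Optimal: p = 3, q = 5
Binding: C1, C4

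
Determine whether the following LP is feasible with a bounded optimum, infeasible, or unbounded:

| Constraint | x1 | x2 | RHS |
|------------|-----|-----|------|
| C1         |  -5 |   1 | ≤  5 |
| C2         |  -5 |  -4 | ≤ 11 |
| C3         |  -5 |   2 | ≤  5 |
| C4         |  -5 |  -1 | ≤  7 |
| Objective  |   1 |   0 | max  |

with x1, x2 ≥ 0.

Unbounded (objective can increase without bound)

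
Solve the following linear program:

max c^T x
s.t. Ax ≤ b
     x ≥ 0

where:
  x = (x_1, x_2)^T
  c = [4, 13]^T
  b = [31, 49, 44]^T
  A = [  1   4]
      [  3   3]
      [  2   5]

Evaluate the objective at each vertex of the feasible region:
  z(0, 0) = 0
  z(16.33, 0) = 65.33
  z(12.56, 3.778) = 99.33
  z(7, 6) = 106  ←
  z(0, 7.75) = 100.8
The maximum is at x_1 = 7, x_2 = 6.

x_1 = 7, x_2 = 6, z = 106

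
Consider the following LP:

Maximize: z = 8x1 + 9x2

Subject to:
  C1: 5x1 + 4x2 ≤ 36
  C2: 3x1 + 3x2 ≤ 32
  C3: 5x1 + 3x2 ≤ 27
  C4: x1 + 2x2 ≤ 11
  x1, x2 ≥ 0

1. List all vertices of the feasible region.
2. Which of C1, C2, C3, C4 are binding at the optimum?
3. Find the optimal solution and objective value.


1. (0, 0), (5.4, 0), (3, 4), (0, 5.5)
2. C3, C4
3. x1 = 3, x2 = 4, z = 60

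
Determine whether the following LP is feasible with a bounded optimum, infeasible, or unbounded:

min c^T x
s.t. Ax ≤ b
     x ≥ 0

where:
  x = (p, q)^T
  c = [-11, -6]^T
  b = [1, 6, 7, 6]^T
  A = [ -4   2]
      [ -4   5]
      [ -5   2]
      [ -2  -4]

Unbounded (objective can decrease without bound)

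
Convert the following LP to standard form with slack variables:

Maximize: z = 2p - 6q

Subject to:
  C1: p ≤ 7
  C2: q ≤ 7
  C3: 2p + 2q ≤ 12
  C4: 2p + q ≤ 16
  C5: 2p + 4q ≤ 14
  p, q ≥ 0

max z = 2p - 6q

s.t.
  p + s1 = 7
  q + s2 = 7
  2p + 2q + s3 = 12
  2p + q + s4 = 16
  2p + 4q + s5 = 14
  p, q, s1, s2, s3, s4, s5 ≥ 0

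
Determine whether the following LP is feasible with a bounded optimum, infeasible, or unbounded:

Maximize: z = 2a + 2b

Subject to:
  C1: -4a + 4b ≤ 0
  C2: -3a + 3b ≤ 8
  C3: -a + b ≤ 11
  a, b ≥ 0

Unbounded (objective can increase without bound)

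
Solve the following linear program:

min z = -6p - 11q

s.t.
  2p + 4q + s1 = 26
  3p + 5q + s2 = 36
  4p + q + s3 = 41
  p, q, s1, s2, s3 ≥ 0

Evaluate the objective at each vertex of the feasible region:
  z(0, 0) = 0
  z(10.25, 0) = -61.5
  z(9.941, 1.235) = -73.24
  z(7, 3) = -75  ←
  z(0, 6.5) = -71.5
The minimum is at p = 7, q = 3.

p = 7, q = 3, z = -75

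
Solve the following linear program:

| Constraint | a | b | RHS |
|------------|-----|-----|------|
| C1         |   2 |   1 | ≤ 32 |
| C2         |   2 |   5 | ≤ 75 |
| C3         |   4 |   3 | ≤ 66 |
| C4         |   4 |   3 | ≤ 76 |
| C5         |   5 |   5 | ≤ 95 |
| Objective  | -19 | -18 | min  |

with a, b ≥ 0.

Evaluate the objective at each vertex of the feasible region:
  z(0, 0) = 0
  z(16, 0) = -304
  z(15, 2) = -321
  z(9, 10) = -351  ←
  z(6.667, 12.33) = -348.7
  z(0, 15) = -270
The minimum is at a = 9, b = 10.

a = 9, b = 10, z = -351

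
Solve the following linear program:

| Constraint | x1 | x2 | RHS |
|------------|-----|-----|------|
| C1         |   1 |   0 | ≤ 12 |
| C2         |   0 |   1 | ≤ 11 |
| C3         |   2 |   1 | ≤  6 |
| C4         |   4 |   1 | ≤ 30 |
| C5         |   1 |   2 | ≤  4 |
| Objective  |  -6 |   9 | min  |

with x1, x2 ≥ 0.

Evaluate the objective at each vertex of the feasible region:
  z(0, 0) = 0
  z(3, 0) = -18  ←
  z(2.667, 0.6667) = -10
  z(0, 2) = 18
The minimum is at x1 = 3, x2 = 0.

x1 = 3, x2 = 0, z = -18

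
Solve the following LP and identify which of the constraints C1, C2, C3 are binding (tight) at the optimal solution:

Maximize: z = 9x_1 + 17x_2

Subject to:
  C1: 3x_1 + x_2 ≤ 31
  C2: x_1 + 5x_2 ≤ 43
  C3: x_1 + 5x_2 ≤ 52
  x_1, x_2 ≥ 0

At x_1 = 8, x_2 = 7, compute slack b - a·x for each constraint:
  C1: 31 − 31 = 0  (binding)
  C2: 43 − 43 = 0  (binding)
  C3: 52 − 43 = 9  (slack)

Optimal: x_1 = 8, x_2 = 7
Binding: C1, C2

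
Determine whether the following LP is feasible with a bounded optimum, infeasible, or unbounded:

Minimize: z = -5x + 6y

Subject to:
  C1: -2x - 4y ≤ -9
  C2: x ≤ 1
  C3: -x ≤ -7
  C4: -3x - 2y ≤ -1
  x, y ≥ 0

Infeasible (no feasible solution exists)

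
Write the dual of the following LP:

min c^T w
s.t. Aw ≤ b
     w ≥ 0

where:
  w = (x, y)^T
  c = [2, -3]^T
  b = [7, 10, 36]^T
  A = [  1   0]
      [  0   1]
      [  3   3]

Primal min cᵀx s.t. Ax ≤ b, x ≥ 0  →  Dual max −bᵀy s.t. Aᵀy ≥ −c, y ≥ 0.

Maximize: z = -7y1 - 10y2 - 36y3

Subject to:
  y1 + 3y3 ≥ -2
  y2 + 3y3 ≥ 3
  y1, y2, y3 ≥ 0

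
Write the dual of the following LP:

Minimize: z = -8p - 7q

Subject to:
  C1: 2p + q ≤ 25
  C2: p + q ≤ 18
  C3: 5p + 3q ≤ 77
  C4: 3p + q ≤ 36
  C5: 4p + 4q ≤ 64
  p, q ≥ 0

Primal min cᵀx s.t. Ax ≤ b, x ≥ 0  →  Dual max −bᵀy s.t. Aᵀy ≥ −c, y ≥ 0.

Maximize: z = -25y1 - 18y2 - 77y3 - 36y4 - 64y5

Subject to:
  2y1 + y2 + 5y3 + 3y4 + 4y5 ≥ 8
  y1 + y2 + 3y3 + y4 + 4y5 ≥ 7
  y1, y2, y3, y4, y5 ≥ 0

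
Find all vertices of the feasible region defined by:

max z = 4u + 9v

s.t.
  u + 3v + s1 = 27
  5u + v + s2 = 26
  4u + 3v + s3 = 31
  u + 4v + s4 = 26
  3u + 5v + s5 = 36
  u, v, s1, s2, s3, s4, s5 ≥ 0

(0, 0), (5.2, 0), (4.273, 4.636), (2, 6), (0, 6.5)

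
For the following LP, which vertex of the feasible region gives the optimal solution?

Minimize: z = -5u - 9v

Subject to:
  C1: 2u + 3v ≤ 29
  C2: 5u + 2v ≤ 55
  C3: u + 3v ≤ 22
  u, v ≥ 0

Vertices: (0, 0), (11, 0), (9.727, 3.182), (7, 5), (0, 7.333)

Evaluate the objective at each vertex of the feasible region:
  z(0, 0) = 0
  z(11, 0) = -55
  z(9.727, 3.182) = -77.27
  z(7, 5) = -80  ←
  z(0, 7.333) = -66
The minimum is at u = 7, v = 5.

(7, 5)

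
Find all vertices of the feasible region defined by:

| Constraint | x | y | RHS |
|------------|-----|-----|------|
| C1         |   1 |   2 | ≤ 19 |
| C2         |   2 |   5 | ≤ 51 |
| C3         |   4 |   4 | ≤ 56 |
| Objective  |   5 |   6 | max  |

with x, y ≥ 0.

(0, 0), (14, 0), (9, 5), (0, 9.5)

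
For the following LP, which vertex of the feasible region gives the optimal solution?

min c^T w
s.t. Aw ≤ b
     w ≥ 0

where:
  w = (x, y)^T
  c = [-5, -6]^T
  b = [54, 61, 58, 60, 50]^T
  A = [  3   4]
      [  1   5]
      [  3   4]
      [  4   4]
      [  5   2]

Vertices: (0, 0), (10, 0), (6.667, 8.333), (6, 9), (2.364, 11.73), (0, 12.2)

Evaluate the objective at each vertex of the feasible region:
  z(0, 0) = 0
  z(10, 0) = -50
  z(6.667, 8.333) = -83.33
  z(6, 9) = -84  ←
  z(2.364, 11.73) = -82.18
  z(0, 12.2) = -73.2
The minimum is at x = 6, y = 9.

(6, 9)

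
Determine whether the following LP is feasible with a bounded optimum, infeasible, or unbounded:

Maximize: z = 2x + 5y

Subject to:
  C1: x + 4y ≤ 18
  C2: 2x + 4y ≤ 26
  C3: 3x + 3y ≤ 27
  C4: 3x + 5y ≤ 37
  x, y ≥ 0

Feasible with a bounded optimal solution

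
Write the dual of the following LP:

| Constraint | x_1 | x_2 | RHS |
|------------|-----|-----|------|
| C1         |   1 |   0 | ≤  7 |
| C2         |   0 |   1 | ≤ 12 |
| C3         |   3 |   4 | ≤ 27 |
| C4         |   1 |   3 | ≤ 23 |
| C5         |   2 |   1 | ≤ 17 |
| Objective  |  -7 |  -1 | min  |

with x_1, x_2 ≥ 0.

Primal min cᵀx s.t. Ax ≤ b, x ≥ 0  →  Dual max −bᵀy s.t. Aᵀy ≥ −c, y ≥ 0.

Maximize: z = -7y1 - 12y2 - 27y3 - 23y4 - 17y5

Subject to:
  y1 + 3y3 + y4 + 2y5 ≥ 7
  y2 + 4y3 + 3y4 + y5 ≥ 1
  y1, y2, y3, y4, y5 ≥ 0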